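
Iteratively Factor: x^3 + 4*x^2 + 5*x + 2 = (x + 1)*(x^2 + 3*x + 2) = (x + 1)^2*(x + 2)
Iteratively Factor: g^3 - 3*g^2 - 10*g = (g + 2)*(g^2 - 5*g) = g*(g + 2)*(g - 5)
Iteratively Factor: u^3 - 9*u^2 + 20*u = (u)*(u^2 - 9*u + 20) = u*(u - 4)*(u - 5)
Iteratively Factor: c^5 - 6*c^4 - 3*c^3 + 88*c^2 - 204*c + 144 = (c - 3)*(c^4 - 3*c^3 - 12*c^2 + 52*c - 48) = (c - 3)*(c - 2)*(c^3 - c^2 - 14*c + 24) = (c - 3)*(c - 2)^2*(c^2 + c - 12) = (c - 3)*(c - 2)^2*(c + 4)*(c - 3)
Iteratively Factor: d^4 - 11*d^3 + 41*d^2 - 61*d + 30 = (d - 1)*(d^3 - 10*d^2 + 31*d - 30) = (d - 3)*(d - 1)*(d^2 - 7*d + 10) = (d - 3)*(d - 2)*(d - 1)*(d - 5)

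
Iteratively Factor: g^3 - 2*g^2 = (g)*(g^2 - 2*g) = g^2*(g - 2)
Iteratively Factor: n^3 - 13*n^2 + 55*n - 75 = (n - 3)*(n^2 - 10*n + 25) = (n - 5)*(n - 3)*(n - 5)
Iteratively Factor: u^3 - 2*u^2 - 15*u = (u + 3)*(u^2 - 5*u) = u*(u + 3)*(u - 5)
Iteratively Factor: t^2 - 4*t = (t - 4)*(t)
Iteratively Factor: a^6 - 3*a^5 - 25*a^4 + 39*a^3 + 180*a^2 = (a + 3)*(a^5 - 6*a^4 - 7*a^3 + 60*a^2) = (a - 5)*(a + 3)*(a^4 - a^3 - 12*a^2) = a*(a - 5)*(a + 3)*(a^3 - a^2 - 12*a) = a^2*(a - 5)*(a + 3)*(a^2 - a - 12) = a^2*(a - 5)*(a + 3)^2*(a - 4)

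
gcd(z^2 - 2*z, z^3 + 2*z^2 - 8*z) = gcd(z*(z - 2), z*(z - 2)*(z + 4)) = z^2 - 2*z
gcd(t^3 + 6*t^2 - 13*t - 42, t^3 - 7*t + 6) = 1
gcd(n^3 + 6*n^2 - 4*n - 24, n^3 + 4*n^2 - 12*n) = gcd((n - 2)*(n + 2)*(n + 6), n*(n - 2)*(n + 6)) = n^2 + 4*n - 12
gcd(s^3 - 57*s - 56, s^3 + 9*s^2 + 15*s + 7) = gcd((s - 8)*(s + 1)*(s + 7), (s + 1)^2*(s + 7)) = s^2 + 8*s + 7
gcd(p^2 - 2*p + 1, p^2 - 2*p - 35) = 1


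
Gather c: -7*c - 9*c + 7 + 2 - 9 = -16*c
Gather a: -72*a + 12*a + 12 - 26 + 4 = -60*a - 10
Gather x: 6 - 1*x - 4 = 2 - x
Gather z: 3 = 3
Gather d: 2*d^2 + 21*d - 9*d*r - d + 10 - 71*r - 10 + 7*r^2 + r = 2*d^2 + d*(20 - 9*r) + 7*r^2 - 70*r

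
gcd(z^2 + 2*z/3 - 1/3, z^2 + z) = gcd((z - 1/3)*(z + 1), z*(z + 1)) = z + 1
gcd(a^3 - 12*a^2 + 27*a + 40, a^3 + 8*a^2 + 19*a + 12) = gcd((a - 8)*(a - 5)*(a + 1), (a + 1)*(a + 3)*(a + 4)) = a + 1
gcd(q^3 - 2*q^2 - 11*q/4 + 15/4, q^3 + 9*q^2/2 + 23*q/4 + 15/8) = q + 3/2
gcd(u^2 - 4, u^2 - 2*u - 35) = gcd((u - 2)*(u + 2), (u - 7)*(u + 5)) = 1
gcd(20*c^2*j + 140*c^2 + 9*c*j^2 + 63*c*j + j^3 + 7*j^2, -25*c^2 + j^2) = 5*c + j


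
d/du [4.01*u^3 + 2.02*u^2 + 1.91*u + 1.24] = 12.03*u^2 + 4.04*u + 1.91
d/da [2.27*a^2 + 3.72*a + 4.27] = 4.54*a + 3.72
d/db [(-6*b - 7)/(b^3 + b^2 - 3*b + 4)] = (-6*b^3 - 6*b^2 + 18*b + (6*b + 7)*(3*b^2 + 2*b - 3) - 24)/(b^3 + b^2 - 3*b + 4)^2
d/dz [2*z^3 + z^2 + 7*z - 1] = 6*z^2 + 2*z + 7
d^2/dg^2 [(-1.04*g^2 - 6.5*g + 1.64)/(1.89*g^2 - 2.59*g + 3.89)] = (-56.619108*g^3 + 81.0265680000001*g^2 + 238.564116*g - 164.563388)/(6.751269*g^6 - 27.755217*g^5 + 79.721334*g^4 - 131.625613*g^3 + 164.082534*g^2 - 117.576417*g + 58.863869)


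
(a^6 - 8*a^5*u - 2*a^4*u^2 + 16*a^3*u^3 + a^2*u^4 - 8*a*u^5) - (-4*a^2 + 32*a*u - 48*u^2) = a^6 - 8*a^5*u - 2*a^4*u^2 + 16*a^3*u^3 + a^2*u^4 + 4*a^2 - 8*a*u^5 - 32*a*u + 48*u^2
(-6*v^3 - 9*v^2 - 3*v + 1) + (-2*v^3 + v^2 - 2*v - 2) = -8*v^3 - 8*v^2 - 5*v - 1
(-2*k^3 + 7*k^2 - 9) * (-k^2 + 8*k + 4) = 2*k^5 - 23*k^4 + 48*k^3 + 37*k^2 - 72*k - 36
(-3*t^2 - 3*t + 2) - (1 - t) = -3*t^2 - 2*t + 1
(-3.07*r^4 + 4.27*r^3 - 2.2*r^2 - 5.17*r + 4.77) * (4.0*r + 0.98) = -12.28*r^5 + 14.0714*r^4 - 4.6154*r^3 - 22.836*r^2 + 14.0134*r + 4.6746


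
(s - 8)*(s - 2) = s^2 - 10*s + 16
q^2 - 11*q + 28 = (q - 7)*(q - 4)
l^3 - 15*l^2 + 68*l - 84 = (l - 7)*(l - 6)*(l - 2)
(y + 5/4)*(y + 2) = y^2 + 13*y/4 + 5/2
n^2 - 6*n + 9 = (n - 3)^2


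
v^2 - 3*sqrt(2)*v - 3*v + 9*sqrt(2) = (v - 3)*(v - 3*sqrt(2))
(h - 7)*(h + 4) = h^2 - 3*h - 28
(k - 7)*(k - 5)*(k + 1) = k^3 - 11*k^2 + 23*k + 35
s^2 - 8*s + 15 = (s - 5)*(s - 3)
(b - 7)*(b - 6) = b^2 - 13*b + 42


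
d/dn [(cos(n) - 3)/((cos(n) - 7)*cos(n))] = (sin(n) + 21*sin(n)/cos(n)^2 - 6*tan(n))/(cos(n) - 7)^2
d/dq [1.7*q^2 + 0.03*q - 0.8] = 3.4*q + 0.03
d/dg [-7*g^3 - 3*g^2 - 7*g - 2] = -21*g^2 - 6*g - 7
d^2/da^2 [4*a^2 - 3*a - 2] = 8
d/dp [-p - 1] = -1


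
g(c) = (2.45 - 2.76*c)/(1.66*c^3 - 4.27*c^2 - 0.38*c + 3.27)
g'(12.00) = 0.00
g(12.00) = -0.01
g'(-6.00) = -0.01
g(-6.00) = -0.04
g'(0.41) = -0.46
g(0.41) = 0.53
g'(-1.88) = -0.39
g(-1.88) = -0.35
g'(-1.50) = -0.96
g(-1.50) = -0.58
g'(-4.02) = -0.04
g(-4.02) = -0.08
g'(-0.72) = -77.30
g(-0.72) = 6.25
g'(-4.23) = -0.03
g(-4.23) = -0.07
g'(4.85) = 0.07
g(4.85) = -0.12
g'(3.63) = 0.30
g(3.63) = -0.30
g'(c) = (2.45 - 2.76*c)*(-4.98*c^2 + 8.54*c + 0.38)/(1.66*c^3 - 4.27*c^2 - 0.38*c + 3.27)^2 - 2.76/(1.66*c^3 - 4.27*c^2 - 0.38*c + 3.27) = (9.1632*c^3 - 23.9862*c^2 + 20.923*c - 8.0942)/(2.7556*c^6 - 14.1764*c^5 + 16.9713*c^4 + 14.1016*c^3 - 27.7814*c^2 - 2.4852*c + 10.6929)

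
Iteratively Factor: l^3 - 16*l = (l + 4)*(l^2 - 4*l) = l*(l + 4)*(l - 4)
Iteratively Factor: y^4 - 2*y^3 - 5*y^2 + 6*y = (y - 3)*(y^3 + y^2 - 2*y) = (y - 3)*(y + 2)*(y^2 - y) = y*(y - 3)*(y + 2)*(y - 1)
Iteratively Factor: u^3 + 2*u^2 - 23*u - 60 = (u + 4)*(u^2 - 2*u - 15) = (u + 3)*(u + 4)*(u - 5)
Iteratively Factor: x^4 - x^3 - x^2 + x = (x - 1)*(x^3 - x) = (x - 1)^2*(x^2 + x) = x*(x - 1)^2*(x + 1)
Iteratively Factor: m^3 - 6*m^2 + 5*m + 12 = (m + 1)*(m^2 - 7*m + 12) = (m - 4)*(m + 1)*(m - 3)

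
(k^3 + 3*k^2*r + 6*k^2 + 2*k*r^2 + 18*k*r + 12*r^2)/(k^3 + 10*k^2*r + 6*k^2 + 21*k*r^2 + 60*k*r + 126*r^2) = (k^2 + 3*k*r + 2*r^2)/(k^2 + 10*k*r + 21*r^2)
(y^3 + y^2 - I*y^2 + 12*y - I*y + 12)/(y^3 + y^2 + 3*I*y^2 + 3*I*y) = (y - 4*I)/y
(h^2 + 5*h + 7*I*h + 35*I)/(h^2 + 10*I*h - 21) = (h + 5)/(h + 3*I)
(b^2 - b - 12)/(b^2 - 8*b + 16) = (b + 3)/(b - 4)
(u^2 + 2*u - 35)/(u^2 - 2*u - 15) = (u + 7)/(u + 3)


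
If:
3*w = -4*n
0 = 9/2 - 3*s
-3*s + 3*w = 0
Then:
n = -9/8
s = 3/2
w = 3/2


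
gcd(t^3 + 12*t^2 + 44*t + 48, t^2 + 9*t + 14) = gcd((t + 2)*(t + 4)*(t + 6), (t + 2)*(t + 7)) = t + 2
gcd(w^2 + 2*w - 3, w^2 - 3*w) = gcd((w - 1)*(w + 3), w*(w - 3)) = 1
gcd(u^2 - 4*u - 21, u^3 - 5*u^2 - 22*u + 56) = u - 7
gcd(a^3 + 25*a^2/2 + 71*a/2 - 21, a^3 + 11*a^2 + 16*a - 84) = a^2 + 13*a + 42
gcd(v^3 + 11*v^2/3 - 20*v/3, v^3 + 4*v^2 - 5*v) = v^2 + 5*v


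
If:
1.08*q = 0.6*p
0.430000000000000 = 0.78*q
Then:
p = 0.99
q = 0.55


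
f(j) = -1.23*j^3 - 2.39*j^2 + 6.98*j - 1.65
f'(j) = -3.69*j^2 - 4.78*j + 6.98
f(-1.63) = -14.05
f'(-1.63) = 4.97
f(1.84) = -4.56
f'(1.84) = -14.31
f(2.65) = -22.83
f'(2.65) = -31.60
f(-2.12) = -15.47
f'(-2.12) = 0.53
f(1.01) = 1.69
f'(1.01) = -1.61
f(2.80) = -27.84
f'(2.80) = -35.33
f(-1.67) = -14.24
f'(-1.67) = 4.67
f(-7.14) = 274.38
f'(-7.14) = -147.01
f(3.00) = -35.43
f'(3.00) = -40.57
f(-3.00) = -10.89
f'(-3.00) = -11.89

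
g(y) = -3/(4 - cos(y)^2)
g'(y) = 6*sin(y)*cos(y)/(4 - cos(y)^2)^2 = 6*sin(y)*cos(y)/(cos(y)^2 - 4)^2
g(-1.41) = -0.75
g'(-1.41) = -0.06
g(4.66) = -0.75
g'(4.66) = 0.02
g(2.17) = -0.81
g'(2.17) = -0.21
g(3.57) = -0.95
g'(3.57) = 0.23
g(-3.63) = -0.93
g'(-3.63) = -0.24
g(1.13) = -0.79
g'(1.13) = 0.16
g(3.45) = -0.97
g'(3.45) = 0.18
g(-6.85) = -0.91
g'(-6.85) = -0.25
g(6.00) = -0.97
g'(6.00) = -0.17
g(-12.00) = -0.91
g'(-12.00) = 0.25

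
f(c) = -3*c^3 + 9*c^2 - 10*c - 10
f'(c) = -9*c^2 + 18*c - 10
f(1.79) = -16.27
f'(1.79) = -6.62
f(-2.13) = 81.12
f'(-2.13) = -89.17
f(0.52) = -13.19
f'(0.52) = -3.07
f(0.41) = -12.79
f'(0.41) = -4.13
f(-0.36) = -5.09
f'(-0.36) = -17.65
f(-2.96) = 176.26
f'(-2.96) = -142.13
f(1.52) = -14.94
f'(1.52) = -3.43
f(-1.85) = 58.30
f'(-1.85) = -74.10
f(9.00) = -1558.00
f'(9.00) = -577.00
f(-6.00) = 1022.00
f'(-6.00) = -442.00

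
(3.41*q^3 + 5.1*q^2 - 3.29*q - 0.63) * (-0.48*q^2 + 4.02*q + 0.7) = -1.6368*q^5 + 11.2602*q^4 + 24.4682*q^3 - 9.3534*q^2 - 4.8356*q - 0.441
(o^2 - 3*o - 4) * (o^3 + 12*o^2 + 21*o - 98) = o^5 + 9*o^4 - 19*o^3 - 209*o^2 + 210*o + 392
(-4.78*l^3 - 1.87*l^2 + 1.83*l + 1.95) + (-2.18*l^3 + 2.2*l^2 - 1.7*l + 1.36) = -6.96*l^3 + 0.33*l^2 + 0.13*l + 3.31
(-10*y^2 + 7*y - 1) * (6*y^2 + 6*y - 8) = -60*y^4 - 18*y^3 + 116*y^2 - 62*y + 8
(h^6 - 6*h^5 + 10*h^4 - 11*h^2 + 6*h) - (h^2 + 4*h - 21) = h^6 - 6*h^5 + 10*h^4 - 12*h^2 + 2*h + 21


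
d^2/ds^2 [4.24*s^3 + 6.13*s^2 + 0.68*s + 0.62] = 25.44*s + 12.26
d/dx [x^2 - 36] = 2*x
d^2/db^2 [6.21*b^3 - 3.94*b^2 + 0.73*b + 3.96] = 37.26*b - 7.88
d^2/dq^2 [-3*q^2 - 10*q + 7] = -6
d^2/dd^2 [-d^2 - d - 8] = -2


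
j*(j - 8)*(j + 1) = j^3 - 7*j^2 - 8*j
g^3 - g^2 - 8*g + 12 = (g - 2)^2*(g + 3)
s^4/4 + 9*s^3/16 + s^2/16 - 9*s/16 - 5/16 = (s/4 + 1/4)*(s - 1)*(s + 1)*(s + 5/4)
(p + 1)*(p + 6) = p^2 + 7*p + 6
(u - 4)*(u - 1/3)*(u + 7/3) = u^3 - 2*u^2 - 79*u/9 + 28/9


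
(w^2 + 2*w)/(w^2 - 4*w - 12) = w/(w - 6)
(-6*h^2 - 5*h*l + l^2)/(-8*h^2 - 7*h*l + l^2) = (6*h - l)/(8*h - l)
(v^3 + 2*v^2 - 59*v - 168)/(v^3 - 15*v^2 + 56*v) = (v^2 + 10*v + 21)/(v*(v - 7))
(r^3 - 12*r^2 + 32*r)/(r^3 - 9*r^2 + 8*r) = (r - 4)/(r - 1)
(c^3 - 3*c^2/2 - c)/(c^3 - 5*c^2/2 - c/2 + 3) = c*(2*c + 1)/(2*c^2 - c - 3)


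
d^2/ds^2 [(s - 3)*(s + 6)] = 2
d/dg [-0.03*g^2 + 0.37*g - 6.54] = 0.37 - 0.06*g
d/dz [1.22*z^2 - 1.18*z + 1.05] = 2.44*z - 1.18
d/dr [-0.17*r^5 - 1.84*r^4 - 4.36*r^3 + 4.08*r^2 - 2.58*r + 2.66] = -0.85*r^4 - 7.36*r^3 - 13.08*r^2 + 8.16*r - 2.58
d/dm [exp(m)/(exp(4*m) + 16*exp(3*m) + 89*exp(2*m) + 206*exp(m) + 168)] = (-3*exp(4*m) - 32*exp(3*m) - 89*exp(2*m) + 168)*exp(m)/(exp(8*m) + 32*exp(7*m) + 434*exp(6*m) + 3260*exp(5*m) + 14849*exp(4*m) + 42044*exp(3*m) + 72340*exp(2*m) + 69216*exp(m) + 28224)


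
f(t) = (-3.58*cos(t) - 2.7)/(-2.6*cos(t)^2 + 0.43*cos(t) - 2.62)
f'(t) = (-5.2*sin(t)*cos(t) + 0.43*sin(t))*(-3.58*cos(t) - 2.7)/(-2.6*cos(t)^2 + 0.43*cos(t) - 2.62)^2 + 3.58*sin(t)/(-2.6*cos(t)^2 + 0.43*cos(t) - 2.62)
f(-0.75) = 1.44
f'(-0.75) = -0.24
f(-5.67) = 1.40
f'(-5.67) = 0.26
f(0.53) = 1.38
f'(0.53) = 0.25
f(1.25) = 1.40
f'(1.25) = -0.65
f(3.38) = -0.14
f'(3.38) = 0.12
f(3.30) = -0.15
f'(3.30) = 0.08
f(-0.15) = 1.32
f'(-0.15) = -0.08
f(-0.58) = 1.40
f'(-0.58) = -0.25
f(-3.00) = -0.15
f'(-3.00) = 0.07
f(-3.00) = -0.15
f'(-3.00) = 0.07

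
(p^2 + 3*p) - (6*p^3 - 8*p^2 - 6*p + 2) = -6*p^3 + 9*p^2 + 9*p - 2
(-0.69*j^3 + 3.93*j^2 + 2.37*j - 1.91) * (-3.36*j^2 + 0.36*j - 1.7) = 2.3184*j^5 - 13.4532*j^4 - 5.3754*j^3 + 0.589799999999999*j^2 - 4.7166*j + 3.247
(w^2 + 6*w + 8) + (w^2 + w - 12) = 2*w^2 + 7*w - 4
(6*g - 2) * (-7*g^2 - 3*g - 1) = -42*g^3 - 4*g^2 + 2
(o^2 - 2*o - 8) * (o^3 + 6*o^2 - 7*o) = o^5 + 4*o^4 - 27*o^3 - 34*o^2 + 56*o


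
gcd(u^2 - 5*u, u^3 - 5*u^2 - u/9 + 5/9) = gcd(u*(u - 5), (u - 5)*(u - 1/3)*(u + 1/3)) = u - 5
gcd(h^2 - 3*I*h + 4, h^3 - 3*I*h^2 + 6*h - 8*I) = h - 4*I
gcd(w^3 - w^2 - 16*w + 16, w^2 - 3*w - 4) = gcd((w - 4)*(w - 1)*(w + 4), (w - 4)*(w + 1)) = w - 4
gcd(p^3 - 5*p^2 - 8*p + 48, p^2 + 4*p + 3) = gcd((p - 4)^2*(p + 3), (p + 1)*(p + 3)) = p + 3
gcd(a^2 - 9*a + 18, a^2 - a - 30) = a - 6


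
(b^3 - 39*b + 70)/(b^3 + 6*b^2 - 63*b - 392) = (b^2 - 7*b + 10)/(b^2 - b - 56)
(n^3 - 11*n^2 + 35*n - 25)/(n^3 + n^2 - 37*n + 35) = (n - 5)/(n + 7)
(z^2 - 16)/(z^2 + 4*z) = (z - 4)/z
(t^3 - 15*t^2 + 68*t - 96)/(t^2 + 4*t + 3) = (t^3 - 15*t^2 + 68*t - 96)/(t^2 + 4*t + 3)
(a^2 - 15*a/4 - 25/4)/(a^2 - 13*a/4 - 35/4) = (4*a + 5)/(4*a + 7)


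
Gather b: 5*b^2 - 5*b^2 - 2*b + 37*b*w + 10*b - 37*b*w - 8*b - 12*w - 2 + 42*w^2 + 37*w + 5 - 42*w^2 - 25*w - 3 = 0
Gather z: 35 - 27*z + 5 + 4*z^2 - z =4*z^2 - 28*z + 40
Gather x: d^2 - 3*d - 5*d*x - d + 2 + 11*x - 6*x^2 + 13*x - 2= d^2 - 4*d - 6*x^2 + x*(24 - 5*d)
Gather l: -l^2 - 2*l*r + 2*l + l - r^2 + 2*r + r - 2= -l^2 + l*(3 - 2*r) - r^2 + 3*r - 2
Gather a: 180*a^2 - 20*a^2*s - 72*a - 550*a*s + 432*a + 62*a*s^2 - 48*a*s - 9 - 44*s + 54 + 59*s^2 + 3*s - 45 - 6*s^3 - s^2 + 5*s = a^2*(180 - 20*s) + a*(62*s^2 - 598*s + 360) - 6*s^3 + 58*s^2 - 36*s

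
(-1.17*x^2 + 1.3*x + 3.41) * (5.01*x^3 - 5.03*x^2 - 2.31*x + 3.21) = -5.8617*x^5 + 12.3981*x^4 + 13.2478*x^3 - 23.911*x^2 - 3.7041*x + 10.9461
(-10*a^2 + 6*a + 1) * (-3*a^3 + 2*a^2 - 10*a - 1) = 30*a^5 - 38*a^4 + 109*a^3 - 48*a^2 - 16*a - 1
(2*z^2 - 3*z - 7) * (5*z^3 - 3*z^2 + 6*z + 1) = 10*z^5 - 21*z^4 - 14*z^3 + 5*z^2 - 45*z - 7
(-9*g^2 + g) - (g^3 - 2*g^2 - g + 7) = -g^3 - 7*g^2 + 2*g - 7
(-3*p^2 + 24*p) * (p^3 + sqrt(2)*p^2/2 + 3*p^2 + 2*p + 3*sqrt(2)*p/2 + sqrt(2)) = -3*p^5 - 3*sqrt(2)*p^4/2 + 15*p^4 + 15*sqrt(2)*p^3/2 + 66*p^3 + 33*sqrt(2)*p^2 + 48*p^2 + 24*sqrt(2)*p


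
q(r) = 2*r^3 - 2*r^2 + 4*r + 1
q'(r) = 6*r^2 - 4*r + 4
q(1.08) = 5.51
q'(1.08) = 6.68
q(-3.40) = -114.33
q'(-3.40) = 86.96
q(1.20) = 6.38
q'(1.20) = 7.84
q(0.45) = 2.58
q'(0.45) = 3.42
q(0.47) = 2.65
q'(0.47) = 3.45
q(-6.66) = -705.17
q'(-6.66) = 296.77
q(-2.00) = -31.00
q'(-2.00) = 36.00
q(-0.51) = -1.83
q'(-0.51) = 7.60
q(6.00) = 385.00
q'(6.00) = 196.00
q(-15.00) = -7259.00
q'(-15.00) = 1414.00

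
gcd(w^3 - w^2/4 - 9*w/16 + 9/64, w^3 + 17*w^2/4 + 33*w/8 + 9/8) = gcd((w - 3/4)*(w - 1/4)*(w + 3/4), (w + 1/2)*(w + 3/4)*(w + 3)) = w + 3/4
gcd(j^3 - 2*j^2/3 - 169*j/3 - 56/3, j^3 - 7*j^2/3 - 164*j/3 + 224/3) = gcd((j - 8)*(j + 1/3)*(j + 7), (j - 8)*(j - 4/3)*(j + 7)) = j^2 - j - 56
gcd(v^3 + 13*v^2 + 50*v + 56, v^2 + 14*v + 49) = v + 7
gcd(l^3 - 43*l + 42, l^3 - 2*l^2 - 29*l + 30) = l^2 - 7*l + 6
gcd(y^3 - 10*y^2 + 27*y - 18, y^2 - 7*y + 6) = y^2 - 7*y + 6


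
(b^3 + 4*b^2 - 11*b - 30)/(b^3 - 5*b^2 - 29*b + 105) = (b + 2)/(b - 7)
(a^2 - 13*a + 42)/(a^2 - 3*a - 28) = (a - 6)/(a + 4)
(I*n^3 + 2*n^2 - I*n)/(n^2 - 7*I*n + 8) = n*(I*n^2 + 2*n - I)/(n^2 - 7*I*n + 8)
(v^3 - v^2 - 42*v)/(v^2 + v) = (v^2 - v - 42)/(v + 1)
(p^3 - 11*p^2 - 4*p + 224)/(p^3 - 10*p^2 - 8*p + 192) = (p - 7)/(p - 6)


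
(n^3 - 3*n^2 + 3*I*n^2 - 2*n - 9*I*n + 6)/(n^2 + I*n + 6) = (n^3 + 3*n^2*(-1 + I) - n*(2 + 9*I) + 6)/(n^2 + I*n + 6)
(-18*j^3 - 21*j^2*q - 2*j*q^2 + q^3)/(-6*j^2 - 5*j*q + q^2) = 3*j + q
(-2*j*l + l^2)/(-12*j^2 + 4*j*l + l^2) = l/(6*j + l)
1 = 1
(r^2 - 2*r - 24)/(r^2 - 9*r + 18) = (r + 4)/(r - 3)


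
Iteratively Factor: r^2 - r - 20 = (r + 4)*(r - 5)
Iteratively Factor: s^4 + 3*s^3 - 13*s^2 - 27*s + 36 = (s + 4)*(s^3 - s^2 - 9*s + 9) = (s - 1)*(s + 4)*(s^2 - 9) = (s - 1)*(s + 3)*(s + 4)*(s - 3)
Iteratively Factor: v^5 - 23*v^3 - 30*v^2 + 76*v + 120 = (v + 2)*(v^4 - 2*v^3 - 19*v^2 + 8*v + 60) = (v - 2)*(v + 2)*(v^3 - 19*v - 30) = (v - 2)*(v + 2)^2*(v^2 - 2*v - 15) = (v - 2)*(v + 2)^2*(v + 3)*(v - 5)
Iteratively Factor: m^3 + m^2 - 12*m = (m + 4)*(m^2 - 3*m) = m*(m + 4)*(m - 3)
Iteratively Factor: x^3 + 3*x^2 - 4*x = (x - 1)*(x^2 + 4*x) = (x - 1)*(x + 4)*(x)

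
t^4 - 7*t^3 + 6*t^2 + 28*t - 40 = (t - 5)*(t - 2)^2*(t + 2)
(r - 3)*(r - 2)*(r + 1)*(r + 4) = r^4 - 15*r^2 + 10*r + 24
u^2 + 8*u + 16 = (u + 4)^2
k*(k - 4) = k^2 - 4*k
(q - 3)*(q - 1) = q^2 - 4*q + 3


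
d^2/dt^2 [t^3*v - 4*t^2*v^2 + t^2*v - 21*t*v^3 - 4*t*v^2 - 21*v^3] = 2*v*(3*t - 4*v + 1)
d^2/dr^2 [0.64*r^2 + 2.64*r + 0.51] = 1.28000000000000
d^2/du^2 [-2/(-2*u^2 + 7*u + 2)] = 4*(4*u^2 - 14*u - (4*u - 7)^2 - 4)/(-2*u^2 + 7*u + 2)^3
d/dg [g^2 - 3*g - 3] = 2*g - 3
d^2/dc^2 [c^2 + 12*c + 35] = 2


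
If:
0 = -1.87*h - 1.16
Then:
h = -0.62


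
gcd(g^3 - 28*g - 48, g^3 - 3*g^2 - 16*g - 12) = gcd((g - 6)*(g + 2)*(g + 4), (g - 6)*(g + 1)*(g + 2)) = g^2 - 4*g - 12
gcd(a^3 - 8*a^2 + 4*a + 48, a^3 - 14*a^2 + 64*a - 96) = a^2 - 10*a + 24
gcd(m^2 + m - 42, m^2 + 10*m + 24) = 1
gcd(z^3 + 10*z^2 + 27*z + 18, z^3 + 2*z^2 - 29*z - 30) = z^2 + 7*z + 6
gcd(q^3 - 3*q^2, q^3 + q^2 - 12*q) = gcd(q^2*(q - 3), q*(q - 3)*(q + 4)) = q^2 - 3*q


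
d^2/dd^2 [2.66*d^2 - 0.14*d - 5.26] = 5.32000000000000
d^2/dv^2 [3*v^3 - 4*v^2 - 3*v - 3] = 18*v - 8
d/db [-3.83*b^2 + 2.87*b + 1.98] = 2.87 - 7.66*b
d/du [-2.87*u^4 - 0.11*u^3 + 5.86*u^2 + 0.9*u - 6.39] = -11.48*u^3 - 0.33*u^2 + 11.72*u + 0.9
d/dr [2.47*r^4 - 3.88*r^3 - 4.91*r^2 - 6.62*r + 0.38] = 9.88*r^3 - 11.64*r^2 - 9.82*r - 6.62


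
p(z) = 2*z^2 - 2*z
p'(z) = 4*z - 2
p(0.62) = -0.47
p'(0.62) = 0.48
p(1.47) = 1.38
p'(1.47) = 3.88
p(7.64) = 101.46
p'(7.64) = 28.56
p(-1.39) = 6.64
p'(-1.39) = -7.56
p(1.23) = 0.57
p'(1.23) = 2.92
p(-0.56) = 1.75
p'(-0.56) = -4.24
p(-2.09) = 12.92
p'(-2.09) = -10.36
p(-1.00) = 4.00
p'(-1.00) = -6.00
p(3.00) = 12.00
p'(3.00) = 10.00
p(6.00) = 60.00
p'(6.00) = 22.00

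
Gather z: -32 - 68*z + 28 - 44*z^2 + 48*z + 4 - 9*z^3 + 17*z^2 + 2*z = -9*z^3 - 27*z^2 - 18*z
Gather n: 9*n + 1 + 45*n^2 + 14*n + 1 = 45*n^2 + 23*n + 2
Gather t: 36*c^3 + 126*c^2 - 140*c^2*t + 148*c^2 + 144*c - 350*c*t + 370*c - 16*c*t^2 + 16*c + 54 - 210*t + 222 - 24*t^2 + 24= 36*c^3 + 274*c^2 + 530*c + t^2*(-16*c - 24) + t*(-140*c^2 - 350*c - 210) + 300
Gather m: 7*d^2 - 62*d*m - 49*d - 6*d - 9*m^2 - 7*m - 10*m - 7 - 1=7*d^2 - 55*d - 9*m^2 + m*(-62*d - 17) - 8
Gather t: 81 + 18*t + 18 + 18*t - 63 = 36*t + 36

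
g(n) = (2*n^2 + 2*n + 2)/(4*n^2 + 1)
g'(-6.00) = -0.01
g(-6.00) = 0.43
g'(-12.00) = 0.00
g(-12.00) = 0.46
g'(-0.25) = 2.88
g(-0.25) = 1.30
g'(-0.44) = 1.82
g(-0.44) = 0.85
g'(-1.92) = -0.02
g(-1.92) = 0.35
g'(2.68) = -0.10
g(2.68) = 0.73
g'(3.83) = -0.05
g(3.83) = 0.65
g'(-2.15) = -0.02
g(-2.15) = 0.36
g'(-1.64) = 0.00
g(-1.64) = 0.35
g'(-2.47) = -0.03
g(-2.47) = 0.36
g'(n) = -8*n*(2*n^2 + 2*n + 2)/(4*n^2 + 1)^2 + (4*n + 2)/(4*n^2 + 1)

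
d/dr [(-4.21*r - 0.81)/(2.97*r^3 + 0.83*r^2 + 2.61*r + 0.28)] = (25.0074*r^3 + 10.7114*r^2 + 1.3446*r + 0.9353)/(8.8209*r^6 + 4.9302*r^5 + 16.1923*r^4 + 5.9958*r^3 + 7.2769*r^2 + 1.4616*r + 0.0784)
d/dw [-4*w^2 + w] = 1 - 8*w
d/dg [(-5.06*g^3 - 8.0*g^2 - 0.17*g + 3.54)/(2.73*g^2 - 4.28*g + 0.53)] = (-13.8138*g^4 + 43.3136*g^3 + 26.6587*g^2 - 27.8084*g + 15.0611)/(7.4529*g^4 - 23.3688*g^3 + 21.2122*g^2 - 4.5368*g + 0.2809)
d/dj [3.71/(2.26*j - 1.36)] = -8.3846/(2.26*j - 1.36)^2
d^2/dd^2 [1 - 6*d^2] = -12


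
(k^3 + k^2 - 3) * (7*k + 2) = 7*k^4 + 9*k^3 + 2*k^2 - 21*k - 6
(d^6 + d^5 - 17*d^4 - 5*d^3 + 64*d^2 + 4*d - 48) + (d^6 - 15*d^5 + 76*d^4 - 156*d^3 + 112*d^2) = 2*d^6 - 14*d^5 + 59*d^4 - 161*d^3 + 176*d^2 + 4*d - 48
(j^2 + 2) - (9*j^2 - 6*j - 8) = -8*j^2 + 6*j + 10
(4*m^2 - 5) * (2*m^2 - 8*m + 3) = 8*m^4 - 32*m^3 + 2*m^2 + 40*m - 15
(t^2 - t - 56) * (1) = t^2 - t - 56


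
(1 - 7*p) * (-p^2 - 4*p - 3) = 7*p^3 + 27*p^2 + 17*p - 3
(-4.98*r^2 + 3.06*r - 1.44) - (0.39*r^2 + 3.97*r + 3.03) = -5.37*r^2 - 0.91*r - 4.47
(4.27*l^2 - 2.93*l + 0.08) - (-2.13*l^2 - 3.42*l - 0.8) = 6.4*l^2 + 0.49*l + 0.88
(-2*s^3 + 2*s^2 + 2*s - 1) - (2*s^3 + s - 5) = -4*s^3 + 2*s^2 + s + 4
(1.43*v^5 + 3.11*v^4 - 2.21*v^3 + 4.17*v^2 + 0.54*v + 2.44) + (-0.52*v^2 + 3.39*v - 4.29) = 1.43*v^5 + 3.11*v^4 - 2.21*v^3 + 3.65*v^2 + 3.93*v - 1.85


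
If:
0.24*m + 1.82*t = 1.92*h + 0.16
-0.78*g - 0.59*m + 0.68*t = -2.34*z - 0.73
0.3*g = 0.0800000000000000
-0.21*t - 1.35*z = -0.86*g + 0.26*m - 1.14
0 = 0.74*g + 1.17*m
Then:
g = 0.27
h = -9.32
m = -0.17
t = -9.72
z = 2.56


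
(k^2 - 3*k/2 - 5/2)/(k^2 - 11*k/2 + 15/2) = (k + 1)/(k - 3)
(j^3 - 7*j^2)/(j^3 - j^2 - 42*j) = j/(j + 6)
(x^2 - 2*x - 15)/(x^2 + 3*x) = (x - 5)/x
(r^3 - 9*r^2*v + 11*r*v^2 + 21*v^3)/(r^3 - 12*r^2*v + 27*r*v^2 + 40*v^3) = (r^2 - 10*r*v + 21*v^2)/(r^2 - 13*r*v + 40*v^2)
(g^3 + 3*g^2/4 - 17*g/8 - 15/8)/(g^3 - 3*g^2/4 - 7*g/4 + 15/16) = 2*(g + 1)/(2*g - 1)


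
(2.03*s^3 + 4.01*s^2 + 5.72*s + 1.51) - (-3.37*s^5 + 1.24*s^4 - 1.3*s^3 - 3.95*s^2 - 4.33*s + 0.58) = 3.37*s^5 - 1.24*s^4 + 3.33*s^3 + 7.96*s^2 + 10.05*s + 0.93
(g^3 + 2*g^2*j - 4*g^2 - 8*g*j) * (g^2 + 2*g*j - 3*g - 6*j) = g^5 + 4*g^4*j - 7*g^4 + 4*g^3*j^2 - 28*g^3*j + 12*g^3 - 28*g^2*j^2 + 48*g^2*j + 48*g*j^2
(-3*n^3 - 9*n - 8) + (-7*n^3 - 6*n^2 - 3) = -10*n^3 - 6*n^2 - 9*n - 11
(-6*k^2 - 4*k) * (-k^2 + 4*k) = 6*k^4 - 20*k^3 - 16*k^2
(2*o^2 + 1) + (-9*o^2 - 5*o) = -7*o^2 - 5*o + 1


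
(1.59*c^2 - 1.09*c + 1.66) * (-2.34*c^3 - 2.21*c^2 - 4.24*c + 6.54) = -3.7206*c^5 - 0.9633*c^4 - 8.2171*c^3 + 11.3516*c^2 - 14.167*c + 10.8564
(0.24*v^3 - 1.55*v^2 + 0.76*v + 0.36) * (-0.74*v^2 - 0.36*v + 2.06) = -0.1776*v^5 + 1.0606*v^4 + 0.49*v^3 - 3.733*v^2 + 1.436*v + 0.7416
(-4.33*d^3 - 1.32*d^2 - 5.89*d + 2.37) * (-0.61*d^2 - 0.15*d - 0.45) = 2.6413*d^5 + 1.4547*d^4 + 5.7394*d^3 + 0.0318000000000001*d^2 + 2.295*d - 1.0665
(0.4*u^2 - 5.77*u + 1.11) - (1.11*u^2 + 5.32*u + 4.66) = -0.71*u^2 - 11.09*u - 3.55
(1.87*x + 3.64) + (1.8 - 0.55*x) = 1.32*x + 5.44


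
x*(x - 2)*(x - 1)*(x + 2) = x^4 - x^3 - 4*x^2 + 4*x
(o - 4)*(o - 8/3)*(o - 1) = o^3 - 23*o^2/3 + 52*o/3 - 32/3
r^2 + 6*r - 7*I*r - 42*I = (r + 6)*(r - 7*I)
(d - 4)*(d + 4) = d^2 - 16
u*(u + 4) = u^2 + 4*u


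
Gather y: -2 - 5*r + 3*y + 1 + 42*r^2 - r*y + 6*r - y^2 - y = 42*r^2 + r - y^2 + y*(2 - r) - 1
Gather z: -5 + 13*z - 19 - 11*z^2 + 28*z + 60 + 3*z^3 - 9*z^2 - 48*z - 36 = 3*z^3 - 20*z^2 - 7*z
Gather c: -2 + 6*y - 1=6*y - 3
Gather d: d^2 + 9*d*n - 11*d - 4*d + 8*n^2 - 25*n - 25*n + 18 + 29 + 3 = d^2 + d*(9*n - 15) + 8*n^2 - 50*n + 50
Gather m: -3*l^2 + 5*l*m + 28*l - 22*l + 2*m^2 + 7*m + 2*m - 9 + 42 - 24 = -3*l^2 + 6*l + 2*m^2 + m*(5*l + 9) + 9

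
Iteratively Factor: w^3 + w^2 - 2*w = (w + 2)*(w^2 - w) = w*(w + 2)*(w - 1)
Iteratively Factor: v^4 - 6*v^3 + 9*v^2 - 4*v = (v - 1)*(v^3 - 5*v^2 + 4*v) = (v - 4)*(v - 1)*(v^2 - v) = v*(v - 4)*(v - 1)*(v - 1)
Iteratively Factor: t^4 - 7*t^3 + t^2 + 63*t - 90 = (t - 3)*(t^3 - 4*t^2 - 11*t + 30) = (t - 5)*(t - 3)*(t^2 + t - 6) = (t - 5)*(t - 3)*(t - 2)*(t + 3)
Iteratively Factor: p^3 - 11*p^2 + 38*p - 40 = (p - 4)*(p^2 - 7*p + 10) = (p - 4)*(p - 2)*(p - 5)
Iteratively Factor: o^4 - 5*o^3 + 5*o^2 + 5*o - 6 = (o - 1)*(o^3 - 4*o^2 + o + 6) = (o - 1)*(o + 1)*(o^2 - 5*o + 6) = (o - 3)*(o - 1)*(o + 1)*(o - 2)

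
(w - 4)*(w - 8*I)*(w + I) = w^3 - 4*w^2 - 7*I*w^2 + 8*w + 28*I*w - 32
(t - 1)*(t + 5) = t^2 + 4*t - 5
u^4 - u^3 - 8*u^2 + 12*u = u*(u - 2)^2*(u + 3)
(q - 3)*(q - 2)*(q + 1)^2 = q^4 - 3*q^3 - 3*q^2 + 7*q + 6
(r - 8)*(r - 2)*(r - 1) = r^3 - 11*r^2 + 26*r - 16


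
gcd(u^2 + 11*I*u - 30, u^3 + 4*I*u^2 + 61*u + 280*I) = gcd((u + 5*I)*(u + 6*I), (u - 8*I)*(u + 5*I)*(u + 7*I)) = u + 5*I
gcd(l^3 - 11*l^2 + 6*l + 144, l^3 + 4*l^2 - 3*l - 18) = l + 3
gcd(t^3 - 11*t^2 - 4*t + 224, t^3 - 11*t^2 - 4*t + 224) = t^3 - 11*t^2 - 4*t + 224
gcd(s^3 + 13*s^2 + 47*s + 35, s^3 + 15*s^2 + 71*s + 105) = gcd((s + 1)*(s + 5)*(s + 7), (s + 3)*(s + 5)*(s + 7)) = s^2 + 12*s + 35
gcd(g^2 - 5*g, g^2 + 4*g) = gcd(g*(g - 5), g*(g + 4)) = g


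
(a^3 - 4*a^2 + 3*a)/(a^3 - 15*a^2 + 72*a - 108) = a*(a - 1)/(a^2 - 12*a + 36)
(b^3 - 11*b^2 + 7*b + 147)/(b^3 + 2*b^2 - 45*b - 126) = (b - 7)/(b + 6)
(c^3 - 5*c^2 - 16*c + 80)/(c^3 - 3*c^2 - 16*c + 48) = (c - 5)/(c - 3)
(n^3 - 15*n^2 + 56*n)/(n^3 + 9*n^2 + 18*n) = (n^2 - 15*n + 56)/(n^2 + 9*n + 18)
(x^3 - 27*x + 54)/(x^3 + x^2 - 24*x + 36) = (x - 3)/(x - 2)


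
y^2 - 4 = (y - 2)*(y + 2)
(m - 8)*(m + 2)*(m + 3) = m^3 - 3*m^2 - 34*m - 48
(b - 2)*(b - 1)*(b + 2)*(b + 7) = b^4 + 6*b^3 - 11*b^2 - 24*b + 28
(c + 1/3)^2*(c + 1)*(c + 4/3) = c^4 + 3*c^3 + 3*c^2 + 31*c/27 + 4/27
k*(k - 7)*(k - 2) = k^3 - 9*k^2 + 14*k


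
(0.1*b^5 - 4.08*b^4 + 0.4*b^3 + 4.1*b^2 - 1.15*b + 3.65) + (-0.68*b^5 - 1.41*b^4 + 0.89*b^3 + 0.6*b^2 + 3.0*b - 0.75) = -0.58*b^5 - 5.49*b^4 + 1.29*b^3 + 4.7*b^2 + 1.85*b + 2.9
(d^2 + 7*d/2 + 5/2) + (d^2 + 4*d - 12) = 2*d^2 + 15*d/2 - 19/2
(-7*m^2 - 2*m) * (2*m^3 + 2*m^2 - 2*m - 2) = -14*m^5 - 18*m^4 + 10*m^3 + 18*m^2 + 4*m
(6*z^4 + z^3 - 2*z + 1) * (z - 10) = 6*z^5 - 59*z^4 - 10*z^3 - 2*z^2 + 21*z - 10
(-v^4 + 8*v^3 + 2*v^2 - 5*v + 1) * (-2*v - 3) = 2*v^5 - 13*v^4 - 28*v^3 + 4*v^2 + 13*v - 3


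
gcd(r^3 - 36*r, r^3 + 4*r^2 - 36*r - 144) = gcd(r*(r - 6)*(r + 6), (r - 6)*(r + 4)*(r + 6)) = r^2 - 36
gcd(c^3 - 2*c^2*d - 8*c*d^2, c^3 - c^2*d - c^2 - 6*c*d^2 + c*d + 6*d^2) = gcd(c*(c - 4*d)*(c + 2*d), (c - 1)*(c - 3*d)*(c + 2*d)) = c + 2*d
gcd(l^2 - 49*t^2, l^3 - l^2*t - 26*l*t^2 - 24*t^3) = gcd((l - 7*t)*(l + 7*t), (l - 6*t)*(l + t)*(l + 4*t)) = 1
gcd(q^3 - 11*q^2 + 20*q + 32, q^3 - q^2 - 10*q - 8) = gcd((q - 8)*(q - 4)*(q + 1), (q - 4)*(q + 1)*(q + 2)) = q^2 - 3*q - 4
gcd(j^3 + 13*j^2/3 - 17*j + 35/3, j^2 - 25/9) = j - 5/3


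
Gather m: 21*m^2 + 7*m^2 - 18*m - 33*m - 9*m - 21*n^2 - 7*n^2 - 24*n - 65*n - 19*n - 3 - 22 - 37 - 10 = 28*m^2 - 60*m - 28*n^2 - 108*n - 72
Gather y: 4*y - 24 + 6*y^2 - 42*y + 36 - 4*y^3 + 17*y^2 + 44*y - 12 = -4*y^3 + 23*y^2 + 6*y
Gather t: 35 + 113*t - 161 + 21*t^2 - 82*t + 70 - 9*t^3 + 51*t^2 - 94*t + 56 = -9*t^3 + 72*t^2 - 63*t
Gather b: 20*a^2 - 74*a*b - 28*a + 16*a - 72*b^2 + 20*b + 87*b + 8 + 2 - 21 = 20*a^2 - 12*a - 72*b^2 + b*(107 - 74*a) - 11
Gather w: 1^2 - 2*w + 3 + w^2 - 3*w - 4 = w^2 - 5*w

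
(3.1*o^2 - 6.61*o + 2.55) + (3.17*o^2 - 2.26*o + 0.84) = 6.27*o^2 - 8.87*o + 3.39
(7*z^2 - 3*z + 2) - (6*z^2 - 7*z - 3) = z^2 + 4*z + 5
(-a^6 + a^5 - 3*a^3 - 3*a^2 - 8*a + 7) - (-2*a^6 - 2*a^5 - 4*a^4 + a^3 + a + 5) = a^6 + 3*a^5 + 4*a^4 - 4*a^3 - 3*a^2 - 9*a + 2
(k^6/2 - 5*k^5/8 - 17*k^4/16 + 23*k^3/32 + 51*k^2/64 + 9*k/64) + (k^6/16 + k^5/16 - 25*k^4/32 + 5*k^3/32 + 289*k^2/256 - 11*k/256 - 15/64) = 9*k^6/16 - 9*k^5/16 - 59*k^4/32 + 7*k^3/8 + 493*k^2/256 + 25*k/256 - 15/64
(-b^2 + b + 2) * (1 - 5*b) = 5*b^3 - 6*b^2 - 9*b + 2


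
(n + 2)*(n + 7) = n^2 + 9*n + 14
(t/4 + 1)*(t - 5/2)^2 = t^3/4 - t^2/4 - 55*t/16 + 25/4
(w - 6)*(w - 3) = w^2 - 9*w + 18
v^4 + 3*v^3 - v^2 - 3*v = v*(v - 1)*(v + 1)*(v + 3)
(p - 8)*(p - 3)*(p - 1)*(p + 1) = p^4 - 11*p^3 + 23*p^2 + 11*p - 24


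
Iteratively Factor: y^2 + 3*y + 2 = (y + 1)*(y + 2)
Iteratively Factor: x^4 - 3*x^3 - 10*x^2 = (x + 2)*(x^3 - 5*x^2) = (x - 5)*(x + 2)*(x^2) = x*(x - 5)*(x + 2)*(x)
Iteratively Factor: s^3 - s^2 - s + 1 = (s + 1)*(s^2 - 2*s + 1) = (s - 1)*(s + 1)*(s - 1)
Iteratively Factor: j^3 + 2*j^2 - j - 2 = (j + 2)*(j^2 - 1) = (j - 1)*(j + 2)*(j + 1)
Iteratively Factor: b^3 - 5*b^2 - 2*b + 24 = (b + 2)*(b^2 - 7*b + 12) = (b - 4)*(b + 2)*(b - 3)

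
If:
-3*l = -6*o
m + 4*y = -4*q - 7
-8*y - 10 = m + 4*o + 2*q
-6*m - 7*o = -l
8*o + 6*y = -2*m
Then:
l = 52/11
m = -65/33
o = 26/11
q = 245/198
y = -247/99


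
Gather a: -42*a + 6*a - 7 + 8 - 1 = -36*a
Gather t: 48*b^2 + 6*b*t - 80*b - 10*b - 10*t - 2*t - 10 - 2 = 48*b^2 - 90*b + t*(6*b - 12) - 12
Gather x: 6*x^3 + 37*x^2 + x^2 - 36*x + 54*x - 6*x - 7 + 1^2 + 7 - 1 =6*x^3 + 38*x^2 + 12*x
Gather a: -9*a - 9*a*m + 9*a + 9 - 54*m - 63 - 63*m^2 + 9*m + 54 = -9*a*m - 63*m^2 - 45*m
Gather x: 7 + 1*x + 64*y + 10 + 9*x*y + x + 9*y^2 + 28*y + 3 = x*(9*y + 2) + 9*y^2 + 92*y + 20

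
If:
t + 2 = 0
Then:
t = -2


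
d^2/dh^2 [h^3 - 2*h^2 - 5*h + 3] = 6*h - 4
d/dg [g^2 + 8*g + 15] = 2*g + 8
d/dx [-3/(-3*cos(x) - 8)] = 9*sin(x)/(3*cos(x) + 8)^2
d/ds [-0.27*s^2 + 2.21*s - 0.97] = 2.21 - 0.54*s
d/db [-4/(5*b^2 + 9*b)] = 4*(10*b + 9)/(b^2*(5*b + 9)^2)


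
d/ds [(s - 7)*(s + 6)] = 2*s - 1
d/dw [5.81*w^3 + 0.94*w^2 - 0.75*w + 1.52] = 17.43*w^2 + 1.88*w - 0.75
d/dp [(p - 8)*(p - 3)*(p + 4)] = 3*p^2 - 14*p - 20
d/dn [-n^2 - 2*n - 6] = -2*n - 2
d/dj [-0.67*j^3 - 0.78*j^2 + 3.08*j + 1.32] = -2.01*j^2 - 1.56*j + 3.08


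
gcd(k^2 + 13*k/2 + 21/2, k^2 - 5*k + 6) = 1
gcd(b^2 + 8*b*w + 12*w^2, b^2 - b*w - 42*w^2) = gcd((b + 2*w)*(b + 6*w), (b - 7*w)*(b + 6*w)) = b + 6*w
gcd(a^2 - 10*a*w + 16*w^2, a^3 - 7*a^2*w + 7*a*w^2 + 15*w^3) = 1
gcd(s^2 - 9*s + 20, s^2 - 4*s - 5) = s - 5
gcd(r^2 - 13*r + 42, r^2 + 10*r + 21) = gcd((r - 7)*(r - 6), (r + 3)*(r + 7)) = 1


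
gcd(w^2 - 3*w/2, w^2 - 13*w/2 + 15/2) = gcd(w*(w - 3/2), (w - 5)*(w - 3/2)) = w - 3/2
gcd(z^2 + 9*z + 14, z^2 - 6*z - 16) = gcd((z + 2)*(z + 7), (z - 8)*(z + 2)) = z + 2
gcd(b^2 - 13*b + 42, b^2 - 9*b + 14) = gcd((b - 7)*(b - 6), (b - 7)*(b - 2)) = b - 7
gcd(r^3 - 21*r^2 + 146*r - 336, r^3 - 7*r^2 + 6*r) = r - 6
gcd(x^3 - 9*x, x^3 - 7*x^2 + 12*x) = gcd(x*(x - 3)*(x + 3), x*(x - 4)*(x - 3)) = x^2 - 3*x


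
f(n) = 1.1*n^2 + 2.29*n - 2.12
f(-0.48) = -2.97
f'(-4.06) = -6.64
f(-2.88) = 0.41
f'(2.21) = 7.15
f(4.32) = 28.30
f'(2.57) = 7.94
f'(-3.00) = -4.31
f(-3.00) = 0.91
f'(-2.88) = -4.05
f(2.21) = 8.31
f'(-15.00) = -30.71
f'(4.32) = 11.79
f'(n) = 2.2*n + 2.29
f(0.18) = -1.67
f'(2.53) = 7.86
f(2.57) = 11.03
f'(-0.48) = 1.23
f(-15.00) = 211.03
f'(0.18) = 2.69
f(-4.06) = 6.71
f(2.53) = 10.71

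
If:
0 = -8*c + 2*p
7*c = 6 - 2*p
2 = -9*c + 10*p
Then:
No Solution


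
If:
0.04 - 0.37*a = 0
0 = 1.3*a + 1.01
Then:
No Solution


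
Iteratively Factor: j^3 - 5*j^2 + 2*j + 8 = (j + 1)*(j^2 - 6*j + 8) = (j - 4)*(j + 1)*(j - 2)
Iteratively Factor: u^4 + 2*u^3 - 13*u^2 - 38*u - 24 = (u + 3)*(u^3 - u^2 - 10*u - 8) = (u - 4)*(u + 3)*(u^2 + 3*u + 2) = (u - 4)*(u + 2)*(u + 3)*(u + 1)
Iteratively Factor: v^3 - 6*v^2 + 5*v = (v - 5)*(v^2 - v) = v*(v - 5)*(v - 1)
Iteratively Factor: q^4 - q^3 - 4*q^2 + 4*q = (q + 2)*(q^3 - 3*q^2 + 2*q) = q*(q + 2)*(q^2 - 3*q + 2) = q*(q - 1)*(q + 2)*(q - 2)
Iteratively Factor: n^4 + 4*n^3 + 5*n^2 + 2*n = (n + 1)*(n^3 + 3*n^2 + 2*n) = (n + 1)*(n + 2)*(n^2 + n) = (n + 1)^2*(n + 2)*(n)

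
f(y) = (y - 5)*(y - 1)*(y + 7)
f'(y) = (y - 5)*(y - 1) + (y - 5)*(y + 7) + (y - 1)*(y + 7) = 3*y^2 + 2*y - 37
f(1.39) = -11.81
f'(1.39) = -28.42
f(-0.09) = 38.34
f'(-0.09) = -37.16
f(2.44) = -34.80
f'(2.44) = -14.26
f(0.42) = 19.71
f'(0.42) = -35.63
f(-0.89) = 68.02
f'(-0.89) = -36.40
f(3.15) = -40.37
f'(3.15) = -0.93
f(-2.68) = 122.09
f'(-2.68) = -20.81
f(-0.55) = 55.49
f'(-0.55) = -37.19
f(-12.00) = -1105.00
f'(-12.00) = 371.00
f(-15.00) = -2560.00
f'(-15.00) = 608.00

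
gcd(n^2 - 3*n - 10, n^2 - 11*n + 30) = n - 5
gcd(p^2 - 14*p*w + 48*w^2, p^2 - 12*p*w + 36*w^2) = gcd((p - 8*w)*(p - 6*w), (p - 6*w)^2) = p - 6*w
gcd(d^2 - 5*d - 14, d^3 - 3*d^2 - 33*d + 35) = d - 7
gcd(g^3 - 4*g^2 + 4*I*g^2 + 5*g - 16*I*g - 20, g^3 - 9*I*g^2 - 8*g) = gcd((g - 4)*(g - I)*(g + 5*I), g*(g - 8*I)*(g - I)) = g - I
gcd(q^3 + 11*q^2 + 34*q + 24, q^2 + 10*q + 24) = q^2 + 10*q + 24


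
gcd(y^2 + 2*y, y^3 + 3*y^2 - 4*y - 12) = y + 2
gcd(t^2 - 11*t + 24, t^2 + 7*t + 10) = 1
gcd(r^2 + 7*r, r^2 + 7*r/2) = r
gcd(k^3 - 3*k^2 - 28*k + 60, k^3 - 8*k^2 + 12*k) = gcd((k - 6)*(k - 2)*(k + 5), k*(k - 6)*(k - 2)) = k^2 - 8*k + 12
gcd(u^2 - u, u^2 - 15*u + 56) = 1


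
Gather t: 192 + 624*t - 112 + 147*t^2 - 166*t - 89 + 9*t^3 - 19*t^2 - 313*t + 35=9*t^3 + 128*t^2 + 145*t + 26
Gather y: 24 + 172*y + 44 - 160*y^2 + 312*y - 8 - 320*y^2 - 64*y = -480*y^2 + 420*y + 60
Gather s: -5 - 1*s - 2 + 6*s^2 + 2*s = 6*s^2 + s - 7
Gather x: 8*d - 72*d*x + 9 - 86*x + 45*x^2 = 8*d + 45*x^2 + x*(-72*d - 86) + 9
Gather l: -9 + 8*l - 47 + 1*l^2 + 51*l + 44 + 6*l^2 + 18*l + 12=7*l^2 + 77*l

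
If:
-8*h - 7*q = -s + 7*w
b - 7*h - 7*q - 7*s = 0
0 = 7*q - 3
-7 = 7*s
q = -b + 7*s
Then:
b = -52/7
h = -24/49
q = 3/7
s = -1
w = -4/343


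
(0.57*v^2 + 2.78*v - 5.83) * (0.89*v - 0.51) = 0.5073*v^3 + 2.1835*v^2 - 6.6065*v + 2.9733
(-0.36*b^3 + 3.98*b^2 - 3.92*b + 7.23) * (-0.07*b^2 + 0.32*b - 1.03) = 0.0252*b^5 - 0.3938*b^4 + 1.9188*b^3 - 5.8599*b^2 + 6.3512*b - 7.4469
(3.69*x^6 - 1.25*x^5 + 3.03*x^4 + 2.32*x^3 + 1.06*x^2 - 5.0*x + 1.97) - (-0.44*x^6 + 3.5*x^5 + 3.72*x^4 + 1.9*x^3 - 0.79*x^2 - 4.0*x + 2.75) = 4.13*x^6 - 4.75*x^5 - 0.69*x^4 + 0.42*x^3 + 1.85*x^2 - 1.0*x - 0.78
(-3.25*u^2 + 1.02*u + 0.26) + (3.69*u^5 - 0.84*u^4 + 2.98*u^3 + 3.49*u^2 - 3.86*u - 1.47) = 3.69*u^5 - 0.84*u^4 + 2.98*u^3 + 0.24*u^2 - 2.84*u - 1.21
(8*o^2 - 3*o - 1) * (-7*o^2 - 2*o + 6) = -56*o^4 + 5*o^3 + 61*o^2 - 16*o - 6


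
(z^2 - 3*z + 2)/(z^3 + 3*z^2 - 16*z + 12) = 1/(z + 6)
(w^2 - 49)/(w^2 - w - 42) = (w + 7)/(w + 6)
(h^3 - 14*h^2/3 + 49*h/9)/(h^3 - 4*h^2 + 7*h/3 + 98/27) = 3*h/(3*h + 2)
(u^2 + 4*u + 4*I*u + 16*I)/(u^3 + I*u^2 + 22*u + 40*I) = (u + 4)/(u^2 - 3*I*u + 10)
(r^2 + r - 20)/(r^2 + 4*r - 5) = (r - 4)/(r - 1)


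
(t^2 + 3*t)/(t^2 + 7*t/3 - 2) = 3*t/(3*t - 2)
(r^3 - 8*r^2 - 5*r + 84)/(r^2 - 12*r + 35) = (r^2 - r - 12)/(r - 5)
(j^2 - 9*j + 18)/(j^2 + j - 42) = (j - 3)/(j + 7)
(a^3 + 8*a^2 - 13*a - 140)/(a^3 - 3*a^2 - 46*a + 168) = (a + 5)/(a - 6)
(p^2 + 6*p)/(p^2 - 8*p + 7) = p*(p + 6)/(p^2 - 8*p + 7)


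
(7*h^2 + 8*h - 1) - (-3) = 7*h^2 + 8*h + 2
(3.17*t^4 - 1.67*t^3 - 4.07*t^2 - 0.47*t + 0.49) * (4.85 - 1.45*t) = -4.5965*t^5 + 17.796*t^4 - 2.198*t^3 - 19.058*t^2 - 2.99*t + 2.3765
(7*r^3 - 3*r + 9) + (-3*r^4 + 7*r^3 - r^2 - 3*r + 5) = -3*r^4 + 14*r^3 - r^2 - 6*r + 14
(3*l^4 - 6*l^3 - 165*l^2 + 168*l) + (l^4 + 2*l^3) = 4*l^4 - 4*l^3 - 165*l^2 + 168*l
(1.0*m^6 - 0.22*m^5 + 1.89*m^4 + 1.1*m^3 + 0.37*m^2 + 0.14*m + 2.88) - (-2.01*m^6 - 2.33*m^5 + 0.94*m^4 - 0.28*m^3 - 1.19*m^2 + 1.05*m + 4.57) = 3.01*m^6 + 2.11*m^5 + 0.95*m^4 + 1.38*m^3 + 1.56*m^2 - 0.91*m - 1.69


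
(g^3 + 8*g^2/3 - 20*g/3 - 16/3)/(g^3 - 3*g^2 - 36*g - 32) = (3*g^2 - 4*g - 4)/(3*(g^2 - 7*g - 8))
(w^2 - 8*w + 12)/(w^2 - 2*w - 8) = (-w^2 + 8*w - 12)/(-w^2 + 2*w + 8)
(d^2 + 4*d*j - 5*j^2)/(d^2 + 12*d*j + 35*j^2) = (d - j)/(d + 7*j)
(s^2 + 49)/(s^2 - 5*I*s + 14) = (s + 7*I)/(s + 2*I)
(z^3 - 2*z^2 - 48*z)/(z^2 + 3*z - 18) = z*(z - 8)/(z - 3)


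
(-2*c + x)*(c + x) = -2*c^2 - c*x + x^2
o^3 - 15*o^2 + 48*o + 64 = (o - 8)^2*(o + 1)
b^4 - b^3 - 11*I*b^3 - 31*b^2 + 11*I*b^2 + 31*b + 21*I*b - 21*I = (b - 7*I)*(b - 3*I)*(-I*b + I)*(I*b + 1)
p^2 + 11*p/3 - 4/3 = (p - 1/3)*(p + 4)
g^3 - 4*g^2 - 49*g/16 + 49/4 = (g - 4)*(g - 7/4)*(g + 7/4)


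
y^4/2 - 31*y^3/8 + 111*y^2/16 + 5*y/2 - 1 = (y/2 + 1/4)*(y - 4)^2*(y - 1/4)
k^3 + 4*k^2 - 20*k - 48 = (k - 4)*(k + 2)*(k + 6)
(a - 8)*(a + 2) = a^2 - 6*a - 16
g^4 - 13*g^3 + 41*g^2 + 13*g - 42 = (g - 7)*(g - 6)*(g - 1)*(g + 1)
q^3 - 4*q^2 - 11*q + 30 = (q - 5)*(q - 2)*(q + 3)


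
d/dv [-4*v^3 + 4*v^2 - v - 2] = -12*v^2 + 8*v - 1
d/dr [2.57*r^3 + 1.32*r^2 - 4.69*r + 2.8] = 7.71*r^2 + 2.64*r - 4.69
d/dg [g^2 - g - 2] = 2*g - 1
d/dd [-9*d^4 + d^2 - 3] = -36*d^3 + 2*d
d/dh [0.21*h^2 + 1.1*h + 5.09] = 0.42*h + 1.1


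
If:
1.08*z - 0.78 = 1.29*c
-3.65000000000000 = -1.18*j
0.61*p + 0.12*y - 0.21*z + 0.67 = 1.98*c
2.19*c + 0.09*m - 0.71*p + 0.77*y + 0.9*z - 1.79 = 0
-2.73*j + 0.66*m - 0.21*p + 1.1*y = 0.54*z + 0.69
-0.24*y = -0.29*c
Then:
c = -0.42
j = 3.09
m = 14.14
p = -2.27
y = -0.50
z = 0.22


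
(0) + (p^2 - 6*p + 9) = p^2 - 6*p + 9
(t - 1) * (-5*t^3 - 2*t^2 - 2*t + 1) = -5*t^4 + 3*t^3 + 3*t - 1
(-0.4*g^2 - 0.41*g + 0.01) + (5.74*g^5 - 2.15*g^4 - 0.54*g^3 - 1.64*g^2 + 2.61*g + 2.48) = 5.74*g^5 - 2.15*g^4 - 0.54*g^3 - 2.04*g^2 + 2.2*g + 2.49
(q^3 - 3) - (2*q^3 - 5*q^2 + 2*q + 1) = -q^3 + 5*q^2 - 2*q - 4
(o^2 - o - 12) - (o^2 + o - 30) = 18 - 2*o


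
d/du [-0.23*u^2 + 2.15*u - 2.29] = 2.15 - 0.46*u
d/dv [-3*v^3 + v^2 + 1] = v*(2 - 9*v)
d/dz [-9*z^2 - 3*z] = -18*z - 3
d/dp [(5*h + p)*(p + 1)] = 5*h + 2*p + 1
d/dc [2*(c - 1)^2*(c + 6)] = 2*(c - 1)*(3*c + 11)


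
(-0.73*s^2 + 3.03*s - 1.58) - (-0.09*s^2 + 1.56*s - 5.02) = -0.64*s^2 + 1.47*s + 3.44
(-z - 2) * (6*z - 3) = -6*z^2 - 9*z + 6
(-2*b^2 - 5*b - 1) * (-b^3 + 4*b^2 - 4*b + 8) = 2*b^5 - 3*b^4 - 11*b^3 - 36*b - 8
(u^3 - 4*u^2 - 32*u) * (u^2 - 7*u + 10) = u^5 - 11*u^4 + 6*u^3 + 184*u^2 - 320*u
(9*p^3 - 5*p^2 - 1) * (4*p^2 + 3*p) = 36*p^5 + 7*p^4 - 15*p^3 - 4*p^2 - 3*p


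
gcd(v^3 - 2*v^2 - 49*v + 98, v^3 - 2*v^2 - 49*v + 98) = v^3 - 2*v^2 - 49*v + 98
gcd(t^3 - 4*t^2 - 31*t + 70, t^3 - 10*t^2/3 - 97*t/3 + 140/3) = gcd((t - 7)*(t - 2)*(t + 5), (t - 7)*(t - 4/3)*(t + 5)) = t^2 - 2*t - 35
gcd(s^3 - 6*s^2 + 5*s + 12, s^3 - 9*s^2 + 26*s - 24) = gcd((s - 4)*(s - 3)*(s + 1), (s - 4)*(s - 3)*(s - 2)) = s^2 - 7*s + 12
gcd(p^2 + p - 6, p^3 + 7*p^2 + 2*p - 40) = p - 2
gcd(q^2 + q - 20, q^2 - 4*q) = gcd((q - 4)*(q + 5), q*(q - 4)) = q - 4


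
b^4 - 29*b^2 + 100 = (b - 5)*(b - 2)*(b + 2)*(b + 5)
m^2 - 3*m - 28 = (m - 7)*(m + 4)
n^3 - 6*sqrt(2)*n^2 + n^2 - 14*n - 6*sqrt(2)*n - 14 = (n + 1)*(n - 7*sqrt(2))*(n + sqrt(2))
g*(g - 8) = g^2 - 8*g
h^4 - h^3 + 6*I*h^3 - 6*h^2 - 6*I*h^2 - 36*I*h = h*(h - 3)*(h + 2)*(h + 6*I)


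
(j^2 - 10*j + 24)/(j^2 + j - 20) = (j - 6)/(j + 5)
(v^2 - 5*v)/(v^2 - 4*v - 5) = v/(v + 1)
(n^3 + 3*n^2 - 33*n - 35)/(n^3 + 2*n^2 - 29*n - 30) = (n + 7)/(n + 6)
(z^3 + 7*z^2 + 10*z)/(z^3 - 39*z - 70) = z/(z - 7)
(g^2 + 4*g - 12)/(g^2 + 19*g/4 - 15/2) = 4*(g - 2)/(4*g - 5)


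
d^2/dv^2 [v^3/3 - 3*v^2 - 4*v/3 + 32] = 2*v - 6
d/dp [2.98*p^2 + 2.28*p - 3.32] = 5.96*p + 2.28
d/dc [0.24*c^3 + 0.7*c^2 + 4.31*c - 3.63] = 0.72*c^2 + 1.4*c + 4.31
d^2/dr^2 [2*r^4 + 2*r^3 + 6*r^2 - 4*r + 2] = 24*r^2 + 12*r + 12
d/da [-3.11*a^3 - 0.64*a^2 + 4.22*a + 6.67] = -9.33*a^2 - 1.28*a + 4.22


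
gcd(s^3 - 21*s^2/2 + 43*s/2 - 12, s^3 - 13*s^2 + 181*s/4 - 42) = s^2 - 19*s/2 + 12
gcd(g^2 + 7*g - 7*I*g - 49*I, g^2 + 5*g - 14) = g + 7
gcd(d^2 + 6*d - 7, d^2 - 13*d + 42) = 1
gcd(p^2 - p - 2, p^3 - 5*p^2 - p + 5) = p + 1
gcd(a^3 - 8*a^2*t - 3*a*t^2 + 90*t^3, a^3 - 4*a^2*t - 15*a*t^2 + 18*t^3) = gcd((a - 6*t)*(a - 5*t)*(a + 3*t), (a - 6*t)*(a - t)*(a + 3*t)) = -a^2 + 3*a*t + 18*t^2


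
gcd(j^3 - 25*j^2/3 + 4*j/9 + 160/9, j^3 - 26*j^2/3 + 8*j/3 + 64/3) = j^2 - 20*j/3 - 32/3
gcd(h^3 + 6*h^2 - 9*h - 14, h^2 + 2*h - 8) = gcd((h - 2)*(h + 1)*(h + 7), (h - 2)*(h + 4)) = h - 2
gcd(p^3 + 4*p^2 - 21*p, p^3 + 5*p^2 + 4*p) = p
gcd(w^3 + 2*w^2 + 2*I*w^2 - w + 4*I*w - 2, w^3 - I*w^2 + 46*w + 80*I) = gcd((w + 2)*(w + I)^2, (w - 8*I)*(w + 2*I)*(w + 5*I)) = 1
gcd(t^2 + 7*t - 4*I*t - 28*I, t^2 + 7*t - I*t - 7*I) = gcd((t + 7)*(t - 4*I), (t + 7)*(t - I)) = t + 7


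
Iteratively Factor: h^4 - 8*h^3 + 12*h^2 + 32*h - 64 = (h - 2)*(h^3 - 6*h^2 + 32) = (h - 4)*(h - 2)*(h^2 - 2*h - 8) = (h - 4)^2*(h - 2)*(h + 2)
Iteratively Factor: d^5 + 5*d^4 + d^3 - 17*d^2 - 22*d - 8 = (d + 1)*(d^4 + 4*d^3 - 3*d^2 - 14*d - 8) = (d + 1)*(d + 4)*(d^3 - 3*d - 2) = (d + 1)^2*(d + 4)*(d^2 - d - 2) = (d - 2)*(d + 1)^2*(d + 4)*(d + 1)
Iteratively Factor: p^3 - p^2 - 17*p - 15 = (p + 1)*(p^2 - 2*p - 15) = (p - 5)*(p + 1)*(p + 3)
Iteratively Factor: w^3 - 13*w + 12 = (w - 1)*(w^2 + w - 12) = (w - 1)*(w + 4)*(w - 3)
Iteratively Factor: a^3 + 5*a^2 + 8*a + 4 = (a + 2)*(a^2 + 3*a + 2) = (a + 2)^2*(a + 1)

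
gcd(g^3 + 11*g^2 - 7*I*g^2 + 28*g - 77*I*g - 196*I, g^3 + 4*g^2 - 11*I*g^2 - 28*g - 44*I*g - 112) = g^2 + g*(4 - 7*I) - 28*I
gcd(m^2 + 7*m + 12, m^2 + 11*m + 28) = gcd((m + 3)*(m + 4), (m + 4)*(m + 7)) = m + 4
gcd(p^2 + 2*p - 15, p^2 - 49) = 1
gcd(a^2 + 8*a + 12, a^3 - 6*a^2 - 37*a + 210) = a + 6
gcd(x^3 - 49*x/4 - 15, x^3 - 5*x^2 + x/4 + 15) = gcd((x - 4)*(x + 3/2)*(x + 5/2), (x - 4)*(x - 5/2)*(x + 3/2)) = x^2 - 5*x/2 - 6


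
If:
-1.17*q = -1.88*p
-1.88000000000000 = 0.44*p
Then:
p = -4.27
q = -6.87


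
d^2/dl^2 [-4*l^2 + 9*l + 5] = -8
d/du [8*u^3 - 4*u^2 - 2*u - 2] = 24*u^2 - 8*u - 2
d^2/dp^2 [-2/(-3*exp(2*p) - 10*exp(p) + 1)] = 4*(4*(3*exp(p) + 5)^2*exp(p) - (6*exp(p) + 5)*(3*exp(2*p) + 10*exp(p) - 1))*exp(p)/(3*exp(2*p) + 10*exp(p) - 1)^3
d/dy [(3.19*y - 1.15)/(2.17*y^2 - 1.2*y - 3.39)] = (-6.9223*y^2 + 4.991*y - 12.1941)/(4.7089*y^4 - 5.208*y^3 - 13.2726*y^2 + 8.136*y + 11.4921)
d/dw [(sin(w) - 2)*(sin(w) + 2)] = sin(2*w)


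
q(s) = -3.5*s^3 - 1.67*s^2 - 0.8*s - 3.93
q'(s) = -10.5*s^2 - 3.34*s - 0.8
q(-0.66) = -3.12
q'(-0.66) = -3.17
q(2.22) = -52.23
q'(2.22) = -59.96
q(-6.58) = 926.15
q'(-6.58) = -433.44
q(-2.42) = 37.83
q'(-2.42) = -54.21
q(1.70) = -27.31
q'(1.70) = -36.82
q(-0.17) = -3.83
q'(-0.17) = -0.54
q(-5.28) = 468.93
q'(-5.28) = -275.89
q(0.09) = -4.02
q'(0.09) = -1.19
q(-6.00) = 696.75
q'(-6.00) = -358.76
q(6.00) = -824.85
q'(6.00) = -398.84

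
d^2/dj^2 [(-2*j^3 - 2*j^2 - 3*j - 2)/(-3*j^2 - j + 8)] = 2*(71*j^3 + 150*j^2 + 618*j + 202)/(27*j^6 + 27*j^5 - 207*j^4 - 143*j^3 + 552*j^2 + 192*j - 512)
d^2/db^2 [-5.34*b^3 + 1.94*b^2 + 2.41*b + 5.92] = 3.88 - 32.04*b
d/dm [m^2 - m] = 2*m - 1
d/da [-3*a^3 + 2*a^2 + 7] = a*(4 - 9*a)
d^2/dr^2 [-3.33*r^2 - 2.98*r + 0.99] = -6.66000000000000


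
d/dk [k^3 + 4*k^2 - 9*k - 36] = 3*k^2 + 8*k - 9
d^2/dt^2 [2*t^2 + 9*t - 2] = 4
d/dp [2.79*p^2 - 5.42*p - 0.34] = 5.58*p - 5.42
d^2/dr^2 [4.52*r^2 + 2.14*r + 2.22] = 9.04000000000000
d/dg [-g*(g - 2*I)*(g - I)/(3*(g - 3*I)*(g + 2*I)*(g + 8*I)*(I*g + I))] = (-I*g^6 - 6*g^5 + g^4*(-10 - I) + g^3*(-124 + 32*I) + g^2*(-116 + 172*I) + 288*I*g + 96)/(3*g^8 + g^7*(6 + 42*I) + g^6*(-60 + 84*I) + g^5*(-126 + 918*I) + g^4*(-1491 + 1752*I) + g^3*(-2856 + 4908*I) + g^2*(-8340 + 8064*I) + g*(-13824 + 4032*I) - 6912)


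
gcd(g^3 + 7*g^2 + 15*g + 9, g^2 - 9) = g + 3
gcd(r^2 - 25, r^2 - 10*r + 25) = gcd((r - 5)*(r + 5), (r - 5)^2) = r - 5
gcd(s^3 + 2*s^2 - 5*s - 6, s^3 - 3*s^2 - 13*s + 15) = s + 3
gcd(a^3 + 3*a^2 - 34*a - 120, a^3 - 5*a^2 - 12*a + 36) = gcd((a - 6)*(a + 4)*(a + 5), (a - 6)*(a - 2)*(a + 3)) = a - 6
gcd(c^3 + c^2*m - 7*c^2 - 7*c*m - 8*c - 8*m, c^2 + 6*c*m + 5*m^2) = c + m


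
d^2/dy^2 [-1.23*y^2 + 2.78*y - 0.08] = -2.46000000000000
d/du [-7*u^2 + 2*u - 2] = 2 - 14*u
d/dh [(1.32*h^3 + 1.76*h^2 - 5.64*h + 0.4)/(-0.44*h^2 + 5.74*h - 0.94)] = (-0.5808*h^4 + 15.1536*h^3 + 3.8984*h^2 - 2.9568*h + 3.0056)/(0.1936*h^4 - 5.0512*h^3 + 33.7748*h^2 - 10.7912*h + 0.8836)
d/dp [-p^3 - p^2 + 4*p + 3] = -3*p^2 - 2*p + 4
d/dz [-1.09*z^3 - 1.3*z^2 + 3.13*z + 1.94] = -3.27*z^2 - 2.6*z + 3.13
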